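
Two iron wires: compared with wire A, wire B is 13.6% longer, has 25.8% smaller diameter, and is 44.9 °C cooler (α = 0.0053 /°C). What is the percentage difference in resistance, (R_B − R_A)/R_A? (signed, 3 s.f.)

R ∝ ρL/d² with ρ ∝ (1+αΔT), so R_B/R_A = (1 + 13.6/100) × (1 − 25.8/100)⁻² × (1 − 0.0053×44.9)
= 1.136 × 1.816 × 0.762 = 1.572
(R_B − R_A)/R_A = 1.572 − 1 = 57.2%

57.2%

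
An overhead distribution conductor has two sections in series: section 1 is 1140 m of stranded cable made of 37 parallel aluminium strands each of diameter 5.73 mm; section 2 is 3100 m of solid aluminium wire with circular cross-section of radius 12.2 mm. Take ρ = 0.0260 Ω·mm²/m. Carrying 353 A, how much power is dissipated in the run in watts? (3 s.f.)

ρ = 0.0260 Ω·mm²/m = 2.60×10^-8 Ω·m
Section 1: A_strand = π(2.8650e-03)² = 2.579e-05 m²; R₁ = ρL/(N·A_s) = (2.60×10^-8)(1140)/(37×2.579e-05) = 0.03107 Ω
Section 2: A = πr² = π(1.2200e-02 m)² = 4.676e-04 m²
R₂ = (2.60×10^-8)(3100)/(4.676e-04) = 0.1724 Ω
R = R₁ + R₂ = 0.2034 Ω
P = I²R = (353)² × 0.2034 = 25400 W

25400 W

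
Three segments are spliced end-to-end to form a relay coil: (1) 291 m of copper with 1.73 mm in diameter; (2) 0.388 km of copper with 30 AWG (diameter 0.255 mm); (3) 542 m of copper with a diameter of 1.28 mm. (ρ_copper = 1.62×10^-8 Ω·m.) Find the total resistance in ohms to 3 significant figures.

132 Ω

Seg 1: A = π(d/2)² = π(8.6500e-04 m)² = 2.351e-06 m²
R_1 = (1.62×10^-8)(291)/(2.351e-06) = 2.006 Ω
Seg 2: A = π(0.255/2 mm)² = π(1.2750e-04 m)² = 5.107e-08 m²
R_2 = (1.62×10^-8)(388)/(5.107e-08) = 123.1 Ω
Seg 3: A = π(d/2)² = π(6.4000e-04 m)² = 1.287e-06 m²
R_3 = (1.62×10^-8)(542)/(1.287e-06) = 6.823 Ω
R_total = R_1 + R_2 + R_3 = 132 Ω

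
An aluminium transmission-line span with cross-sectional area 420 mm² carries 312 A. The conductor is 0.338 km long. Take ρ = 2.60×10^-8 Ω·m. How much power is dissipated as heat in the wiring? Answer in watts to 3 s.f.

A = 420 mm² = 4.200e-04 m²
R = ρL/A = (2.60×10^-8)(338)/(4.200e-04) = 0.02092 Ω
P = I²R = (312)² × 0.02092 = 2040 W

2040 W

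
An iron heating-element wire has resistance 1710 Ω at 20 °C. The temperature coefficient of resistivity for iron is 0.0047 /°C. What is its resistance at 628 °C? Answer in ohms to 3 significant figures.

ΔT = 628 − 20 = 608 °C
R = R₀(1 + αΔT) = 1710 × (1 + 0.0047×608) = 1710 × 3.858 = 6600 Ω

6600 Ω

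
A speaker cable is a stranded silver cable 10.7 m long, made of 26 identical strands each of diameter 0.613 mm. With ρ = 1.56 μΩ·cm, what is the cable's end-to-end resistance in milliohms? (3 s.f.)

21.8 mΩ

ρ = 1.56 μΩ·cm = 1.56×10^-8 Ω·m
A_strand = π(3.0650e-04 m)² = 2.951e-07 m²
R_strand = ρL/A = (1.56×10^-8)(10.7)/(2.951e-07) = 0.5656 Ω
R_total = R_strand/N = 0.5656/26 = 21.8 mΩ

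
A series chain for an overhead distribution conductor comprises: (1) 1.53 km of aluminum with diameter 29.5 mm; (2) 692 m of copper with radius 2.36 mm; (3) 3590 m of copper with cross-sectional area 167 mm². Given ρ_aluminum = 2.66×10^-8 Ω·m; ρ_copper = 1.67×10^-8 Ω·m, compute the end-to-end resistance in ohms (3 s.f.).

Seg 1: A = π(d/2)² = π(1.4750e-02 m)² = 6.835e-04 m²
R_1 = (2.66×10^-8)(1530)/(6.835e-04) = 0.05954 Ω
Seg 2: A = πr² = π(2.3600e-03 m)² = 1.750e-05 m²
R_2 = (1.67×10^-8)(692)/(1.750e-05) = 0.6605 Ω
Seg 3: A = 167 mm² = 1.670e-04 m²
R_3 = (1.67×10^-8)(3590)/(1.670e-04) = 0.359 Ω
R_total = R_1 + R_2 + R_3 = 1.08 Ω

1.08 Ω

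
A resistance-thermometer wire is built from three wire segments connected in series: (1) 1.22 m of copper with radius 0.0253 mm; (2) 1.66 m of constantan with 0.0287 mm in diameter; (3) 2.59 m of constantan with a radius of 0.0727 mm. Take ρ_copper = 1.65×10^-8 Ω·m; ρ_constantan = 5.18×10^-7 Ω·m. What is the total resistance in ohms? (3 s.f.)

1420 Ω

Seg 1: A = πr² = π(2.5300e-05 m)² = 2.011e-09 m²
R_1 = (1.65×10^-8)(1.22)/(2.011e-09) = 10.01 Ω
Seg 2: A = π(d/2)² = π(1.4350e-05 m)² = 6.469e-10 m²
R_2 = (5.18×10^-7)(1.66)/(6.469e-10) = 1329 Ω
Seg 3: A = πr² = π(7.2700e-05 m)² = 1.660e-08 m²
R_3 = (5.18×10^-7)(2.59)/(1.660e-08) = 80.8 Ω
R_total = R_1 + R_2 + R_3 = 1420 Ω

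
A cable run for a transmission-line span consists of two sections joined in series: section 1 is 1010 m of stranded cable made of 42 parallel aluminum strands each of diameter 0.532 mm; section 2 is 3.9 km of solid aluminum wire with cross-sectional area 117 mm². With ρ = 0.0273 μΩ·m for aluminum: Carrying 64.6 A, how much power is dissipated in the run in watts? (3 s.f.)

16100 W

ρ = 0.0273 μΩ·m = 2.73×10^-8 Ω·m
Section 1: A_strand = π(2.6600e-04)² = 2.223e-07 m²; R₁ = ρL/(N·A_s) = (2.73×10^-8)(1010)/(42×2.223e-07) = 2.953 Ω
Section 2: A = 117 mm² = 1.170e-04 m²
R₂ = (2.73×10^-8)(3900)/(1.170e-04) = 0.91 Ω
R = R₁ + R₂ = 3.863 Ω
P = I²R = (64.6)² × 3.863 = 16100 W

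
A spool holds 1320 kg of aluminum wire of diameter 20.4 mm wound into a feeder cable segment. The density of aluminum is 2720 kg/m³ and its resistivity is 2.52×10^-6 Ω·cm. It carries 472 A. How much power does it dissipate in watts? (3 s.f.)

25500 W

ρ = 2.52×10^-6 Ω·cm = 2.52×10^-8 Ω·m
A = π(d/2)² = π(1.0200e-02 m)² = 3.2685e-04 m²
L = m/(density·A) = 1320/(2720×3.2685e-04) = 1485 m
R = ρL/A = (2.52×10^-8)(1485)/(3.2685e-04) = 0.1145 Ω
P = I²R = (472)² × 0.1145 = 25500 W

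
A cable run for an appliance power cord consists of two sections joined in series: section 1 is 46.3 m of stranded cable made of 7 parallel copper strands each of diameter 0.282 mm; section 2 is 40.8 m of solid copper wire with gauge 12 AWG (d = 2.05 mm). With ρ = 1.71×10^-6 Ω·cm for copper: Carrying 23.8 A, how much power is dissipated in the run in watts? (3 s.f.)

ρ = 1.71×10^-6 Ω·cm = 1.71×10^-8 Ω·m
Section 1: A_strand = π(1.4100e-04)² = 6.246e-08 m²; R₁ = ρL/(N·A_s) = (1.71×10^-8)(46.3)/(7×6.246e-08) = 1.811 Ω
Section 2: A = π(2.05/2 mm)² = π(1.0250e-03 m)² = 3.301e-06 m²
R₂ = (1.71×10^-8)(40.8)/(3.301e-06) = 0.2114 Ω
R = R₁ + R₂ = 2.022 Ω
P = I²R = (23.8)² × 2.022 = 1150 W

1150 W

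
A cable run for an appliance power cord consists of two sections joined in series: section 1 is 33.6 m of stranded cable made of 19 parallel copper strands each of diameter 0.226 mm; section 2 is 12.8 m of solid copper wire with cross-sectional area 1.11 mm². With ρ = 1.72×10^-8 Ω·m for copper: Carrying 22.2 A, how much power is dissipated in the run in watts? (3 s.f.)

471 W

Section 1: A_strand = π(1.1300e-04)² = 4.011e-08 m²; R₁ = ρL/(N·A_s) = (1.72×10^-8)(33.6)/(19×4.011e-08) = 0.7582 Ω
Section 2: A = 1.11 mm² = 1.110e-06 m²
R₂ = (1.72×10^-8)(12.8)/(1.110e-06) = 0.1983 Ω
R = R₁ + R₂ = 0.9566 Ω
P = I²R = (22.2)² × 0.9566 = 471 W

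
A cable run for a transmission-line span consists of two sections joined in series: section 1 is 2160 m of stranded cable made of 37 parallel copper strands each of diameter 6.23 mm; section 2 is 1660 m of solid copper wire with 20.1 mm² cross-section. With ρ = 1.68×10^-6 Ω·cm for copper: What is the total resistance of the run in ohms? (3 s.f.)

1.42 Ω

ρ = 1.68×10^-6 Ω·cm = 1.68×10^-8 Ω·m
Section 1: A_strand = π(3.1150e-03)² = 3.048e-05 m²; R₁ = ρL/(N·A_s) = (1.68×10^-8)(2160)/(37×3.048e-05) = 0.03217 Ω
Section 2: A = 20.1 mm² = 2.010e-05 m²
R₂ = (1.68×10^-8)(1660)/(2.010e-05) = 1.387 Ω
R = R₁ + R₂ = 1.42 Ω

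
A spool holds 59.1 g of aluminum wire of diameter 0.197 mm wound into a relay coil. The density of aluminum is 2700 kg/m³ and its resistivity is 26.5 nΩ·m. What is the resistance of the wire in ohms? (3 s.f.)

ρ = 26.5 nΩ·m = 2.65×10^-8 Ω·m
A = π(d/2)² = π(9.8500e-05 m)² = 3.0481e-08 m²
L = m/(density·A) = 0.0591/(2700×3.0481e-08) = 718.1 m
R = ρL/A = (2.65×10^-8)(718.1)/(3.0481e-08) = 624 Ω

624 Ω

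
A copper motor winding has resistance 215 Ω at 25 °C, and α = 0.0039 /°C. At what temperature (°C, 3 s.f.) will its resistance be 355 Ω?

R = R₀(1 + α(T − T₀)) ⇒ T = T₀ + (R/R₀ − 1)/α
T = 25 + (355/215 − 1)/0.0039 = 25 + (0.6512)/0.0039 = 192 °C

192 °C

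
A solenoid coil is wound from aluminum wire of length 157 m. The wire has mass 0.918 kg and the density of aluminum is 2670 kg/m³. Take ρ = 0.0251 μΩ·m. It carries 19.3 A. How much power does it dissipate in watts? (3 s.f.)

ρ = 0.0251 μΩ·m = 2.51×10^-8 Ω·m
A = m/(density·L) = 0.918/(2670×157) = 2.1899e-06 m²
R = ρL/A = (2.51×10^-8)(157)/(2.1899e-06) = 1.799 Ω
P = I²R = (19.3)² × 1.799 = 670 W

670 W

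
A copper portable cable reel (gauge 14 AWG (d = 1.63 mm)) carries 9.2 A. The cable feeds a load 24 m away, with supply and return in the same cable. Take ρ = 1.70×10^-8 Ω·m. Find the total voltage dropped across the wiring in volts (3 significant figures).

A = π(1.63/2 mm)² = π(8.1500e-04 m)² = 2.087e-06 m²
Total conductor length (both ways) L = 2 × 24 = 48 m
R = ρL/A = (1.70×10^-8)(48)/(2.087e-06) = 0.391 Ω
V = IR = 9.2 × 0.391 = 3.60 V

3.60 V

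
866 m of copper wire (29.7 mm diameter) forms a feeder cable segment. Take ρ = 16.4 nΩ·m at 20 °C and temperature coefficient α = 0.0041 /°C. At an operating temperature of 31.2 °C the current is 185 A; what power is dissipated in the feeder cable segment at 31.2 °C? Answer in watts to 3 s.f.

734 W

ρ = 16.4 nΩ·m = 1.64×10^-8 Ω·m
A = π(d/2)² = π(1.4850e-02 m)² = 6.928e-04 m²
R₍20₎ = ρL/A = (1.64×10^-8)(866)/(6.928e-04) = 0.0205 Ω
R₍31.2₎ = R₍20₎(1 + αΔT) = 0.0205 × (1 + 0.0041×11.2) = 0.02144 Ω
P = I²R = (185)² × 0.02144 = 734 W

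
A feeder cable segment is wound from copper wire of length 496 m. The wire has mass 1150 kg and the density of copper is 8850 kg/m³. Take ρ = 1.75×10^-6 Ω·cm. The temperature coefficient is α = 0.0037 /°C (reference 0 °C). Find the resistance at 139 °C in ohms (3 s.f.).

ρ = 1.75×10^-6 Ω·cm = 1.75×10^-8 Ω·m
A = m/(density·L) = 1150/(8850×496) = 2.6198e-04 m²
R = ρL/A = (1.75×10^-8)(496)/(2.6198e-04) = 0.03313 Ω
R(139 °C) = 0.03313 × (1 + 0.0037×139) = 0.0502 Ω

0.0502 Ω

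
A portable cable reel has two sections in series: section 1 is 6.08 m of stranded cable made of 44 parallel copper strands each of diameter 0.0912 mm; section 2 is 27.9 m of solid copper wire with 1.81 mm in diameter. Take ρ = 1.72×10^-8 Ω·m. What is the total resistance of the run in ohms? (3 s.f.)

0.550 Ω

Section 1: A_strand = π(4.5600e-05)² = 6.533e-09 m²; R₁ = ρL/(N·A_s) = (1.72×10^-8)(6.08)/(44×6.533e-09) = 0.3638 Ω
Section 2: A = π(d/2)² = π(9.0500e-04 m)² = 2.573e-06 m²
R₂ = (1.72×10^-8)(27.9)/(2.573e-06) = 0.1865 Ω
R = R₁ + R₂ = 0.550 Ω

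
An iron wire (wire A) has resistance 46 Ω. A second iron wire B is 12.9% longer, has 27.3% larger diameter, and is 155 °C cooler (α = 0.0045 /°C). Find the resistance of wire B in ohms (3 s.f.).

9.69 Ω

R ∝ ρL/d² with ρ ∝ (1+αΔT), so R_B/R_A = (1 + 12.9/100) × (1 + 27.3/100)⁻² × (1 − 0.0045×155)
= 1.129 × 0.6171 × 0.3025 = 0.2107
R_B = 0.2107 × 46 = 9.69 Ω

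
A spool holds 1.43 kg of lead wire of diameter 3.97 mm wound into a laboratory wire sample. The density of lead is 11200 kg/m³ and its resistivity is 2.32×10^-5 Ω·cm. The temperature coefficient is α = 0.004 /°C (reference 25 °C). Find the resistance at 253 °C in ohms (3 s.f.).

0.370 Ω

ρ = 2.32×10^-5 Ω·cm = 2.32×10^-7 Ω·m
A = π(d/2)² = π(1.9850e-03 m)² = 1.2379e-05 m²
L = m/(density·A) = 1.43/(11200×1.2379e-05) = 10.31 m
R = ρL/A = (2.32×10^-7)(10.31)/(1.2379e-05) = 0.1933 Ω
R(253 °C) = 0.1933 × (1 + 0.004×228) = 0.370 Ω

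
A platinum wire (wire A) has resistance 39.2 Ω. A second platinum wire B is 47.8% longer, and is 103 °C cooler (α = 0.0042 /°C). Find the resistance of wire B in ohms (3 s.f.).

R ∝ ρL/d² with ρ ∝ (1+αΔT), so R_B/R_A = (1 + 47.8/100) × (1 − 0.0042×103)
= 1.478 × 0.5674 = 0.8386
R_B = 0.8386 × 39.2 = 32.9 Ω

32.9 Ω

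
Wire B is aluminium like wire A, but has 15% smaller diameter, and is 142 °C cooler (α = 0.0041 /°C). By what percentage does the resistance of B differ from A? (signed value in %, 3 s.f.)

R ∝ ρL/d² with ρ ∝ (1+αΔT), so R_B/R_A = (1 − 15/100)⁻² × (1 − 0.0041×142)
= 1.384 × 0.4178 = 0.5783
(R_B − R_A)/R_A = 0.5783 − 1 = -42.2%

-42.2%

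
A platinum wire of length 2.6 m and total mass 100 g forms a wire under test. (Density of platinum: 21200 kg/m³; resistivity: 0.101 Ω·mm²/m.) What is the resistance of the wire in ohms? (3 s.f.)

ρ = 0.101 Ω·mm²/m = 1.01×10^-7 Ω·m
A = m/(density·L) = 0.1/(21200×2.6) = 1.8142e-06 m²
R = ρL/A = (1.01×10^-7)(2.6)/(1.8142e-06) = 0.145 Ω

0.145 Ω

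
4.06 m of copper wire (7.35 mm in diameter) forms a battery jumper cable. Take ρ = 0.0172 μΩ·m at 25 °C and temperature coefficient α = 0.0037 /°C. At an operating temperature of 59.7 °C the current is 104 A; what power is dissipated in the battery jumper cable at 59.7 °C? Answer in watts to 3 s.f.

ρ = 0.0172 μΩ·m = 1.72×10^-8 Ω·m
A = π(d/2)² = π(3.6750e-03 m)² = 4.243e-05 m²
R₍25₎ = ρL/A = (1.72×10^-8)(4.06)/(4.243e-05) = 0.001646 Ω
R₍59.7₎ = R₍25₎(1 + αΔT) = 0.001646 × (1 + 0.0037×34.7) = 0.001857 Ω
P = I²R = (104)² × 0.001857 = 20.1 W

20.1 W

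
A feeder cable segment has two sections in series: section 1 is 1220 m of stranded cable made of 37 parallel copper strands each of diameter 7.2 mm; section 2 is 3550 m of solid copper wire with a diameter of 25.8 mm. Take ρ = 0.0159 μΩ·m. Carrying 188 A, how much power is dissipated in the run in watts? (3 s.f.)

ρ = 0.0159 μΩ·m = 1.59×10^-8 Ω·m
Section 1: A_strand = π(3.6000e-03)² = 4.072e-05 m²; R₁ = ρL/(N·A_s) = (1.59×10^-8)(1220)/(37×4.072e-05) = 0.01288 Ω
Section 2: A = π(d/2)² = π(1.2900e-02 m)² = 5.228e-04 m²
R₂ = (1.59×10^-8)(3550)/(5.228e-04) = 0.108 Ω
R = R₁ + R₂ = 0.1208 Ω
P = I²R = (188)² × 0.1208 = 4270 W

4270 W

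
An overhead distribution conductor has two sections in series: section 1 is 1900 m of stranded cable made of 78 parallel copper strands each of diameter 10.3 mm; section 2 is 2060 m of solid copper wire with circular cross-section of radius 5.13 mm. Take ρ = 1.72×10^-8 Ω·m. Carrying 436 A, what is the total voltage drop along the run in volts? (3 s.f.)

Section 1: A_strand = π(5.1500e-03)² = 8.332e-05 m²; R₁ = ρL/(N·A_s) = (1.72×10^-8)(1900)/(78×8.332e-05) = 0.005028 Ω
Section 2: A = πr² = π(5.1300e-03 m)² = 8.268e-05 m²
R₂ = (1.72×10^-8)(2060)/(8.268e-05) = 0.4286 Ω
R = R₁ + R₂ = 0.4336 Ω
V = IR = 436 × 0.4336 = 189 V

189 V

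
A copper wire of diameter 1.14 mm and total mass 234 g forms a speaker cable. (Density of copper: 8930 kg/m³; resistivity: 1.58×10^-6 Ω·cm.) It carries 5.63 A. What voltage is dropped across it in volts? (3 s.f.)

ρ = 1.58×10^-6 Ω·cm = 1.58×10^-8 Ω·m
A = π(d/2)² = π(5.7000e-04 m)² = 1.0207e-06 m²
L = m/(density·A) = 0.234/(8930×1.0207e-06) = 25.67 m
R = ρL/A = (1.58×10^-8)(25.67)/(1.0207e-06) = 0.3974 Ω
V = IR = 5.63 × 0.3974 = 2.24 V

2.24 V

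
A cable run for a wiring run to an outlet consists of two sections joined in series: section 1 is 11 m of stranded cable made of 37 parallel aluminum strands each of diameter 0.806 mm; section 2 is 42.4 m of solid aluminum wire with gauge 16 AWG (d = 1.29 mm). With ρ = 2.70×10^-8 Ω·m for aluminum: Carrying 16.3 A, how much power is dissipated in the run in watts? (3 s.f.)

237 W

Section 1: A_strand = π(4.0300e-04)² = 5.102e-07 m²; R₁ = ρL/(N·A_s) = (2.70×10^-8)(11)/(37×5.102e-07) = 0.01573 Ω
Section 2: A = π(1.29/2 mm)² = π(6.4500e-04 m)² = 1.307e-06 m²
R₂ = (2.70×10^-8)(42.4)/(1.307e-06) = 0.8759 Ω
R = R₁ + R₂ = 0.8916 Ω
P = I²R = (16.3)² × 0.8916 = 237 W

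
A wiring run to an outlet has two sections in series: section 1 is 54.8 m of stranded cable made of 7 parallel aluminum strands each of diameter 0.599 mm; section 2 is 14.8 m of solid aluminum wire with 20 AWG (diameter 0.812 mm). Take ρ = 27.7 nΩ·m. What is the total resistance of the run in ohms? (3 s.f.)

ρ = 27.7 nΩ·m = 2.77×10^-8 Ω·m
Section 1: A_strand = π(2.9950e-04)² = 2.818e-07 m²; R₁ = ρL/(N·A_s) = (2.77×10^-8)(54.8)/(7×2.818e-07) = 0.7695 Ω
Section 2: A = π(0.812/2 mm)² = π(4.0600e-04 m)² = 5.178e-07 m²
R₂ = (2.77×10^-8)(14.8)/(5.178e-07) = 0.7917 Ω
R = R₁ + R₂ = 1.56 Ω

1.56 Ω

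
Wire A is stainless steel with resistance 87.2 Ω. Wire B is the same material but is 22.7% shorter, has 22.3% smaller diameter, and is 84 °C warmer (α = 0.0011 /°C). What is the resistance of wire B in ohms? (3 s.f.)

R ∝ ρL/d² with ρ ∝ (1+αΔT), so R_B/R_A = (1 − 22.7/100) × (1 − 22.3/100)⁻² × (1 + 0.0011×84)
= 0.773 × 1.656 × 1.092 = 1.399
R_B = 1.399 × 87.2 = 122 Ω

122 Ω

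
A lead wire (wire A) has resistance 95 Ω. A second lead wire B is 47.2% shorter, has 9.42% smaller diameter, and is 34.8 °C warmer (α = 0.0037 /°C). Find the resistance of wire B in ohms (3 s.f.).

69.0 Ω

R ∝ ρL/d² with ρ ∝ (1+αΔT), so R_B/R_A = (1 − 47.2/100) × (1 − 9.42/100)⁻² × (1 + 0.0037×34.8)
= 0.528 × 1.219 × 1.129 = 0.7264
R_B = 0.7264 × 95 = 69.0 Ω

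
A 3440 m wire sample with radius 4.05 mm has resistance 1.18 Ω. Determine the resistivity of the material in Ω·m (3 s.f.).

A = πr² = π(4.0500e-03 m)² = 5.153e-05 m²
ρ = RA/L = (1.18)(5.153e-05)/(3440) = 1.77×10^-8 Ω·m

1.77×10^-8 Ω·m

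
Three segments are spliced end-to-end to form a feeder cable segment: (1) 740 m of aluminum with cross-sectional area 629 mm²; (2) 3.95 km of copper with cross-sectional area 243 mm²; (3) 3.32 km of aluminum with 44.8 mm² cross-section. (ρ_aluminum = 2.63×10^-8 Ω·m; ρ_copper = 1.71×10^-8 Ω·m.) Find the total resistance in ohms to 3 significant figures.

Seg 1: A = 629 mm² = 6.290e-04 m²
R_1 = (2.63×10^-8)(740)/(6.290e-04) = 0.03094 Ω
Seg 2: A = 243 mm² = 2.430e-04 m²
R_2 = (1.71×10^-8)(3950)/(2.430e-04) = 0.278 Ω
Seg 3: A = 44.8 mm² = 4.480e-05 m²
R_3 = (2.63×10^-8)(3320)/(4.480e-05) = 1.949 Ω
R_total = R_1 + R_2 + R_3 = 2.26 Ω

2.26 Ω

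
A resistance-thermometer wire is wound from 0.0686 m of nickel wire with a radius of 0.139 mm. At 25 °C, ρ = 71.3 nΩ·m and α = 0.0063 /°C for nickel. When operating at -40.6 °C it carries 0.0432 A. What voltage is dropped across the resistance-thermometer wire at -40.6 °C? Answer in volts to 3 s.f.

ρ = 71.3 nΩ·m = 7.13×10^-8 Ω·m
A = πr² = π(1.3900e-04 m)² = 6.070e-08 m²
R₍25₎ = ρL/A = (7.13×10^-8)(0.0686)/(6.070e-08) = 0.08058 Ω
R₍-40.6₎ = R₍25₎(1 + αΔT) = 0.08058 × (1 + 0.0063×-65.6) = 0.04728 Ω
V = IR = 0.0432 × 0.04728 = 0.00204 V

0.00204 V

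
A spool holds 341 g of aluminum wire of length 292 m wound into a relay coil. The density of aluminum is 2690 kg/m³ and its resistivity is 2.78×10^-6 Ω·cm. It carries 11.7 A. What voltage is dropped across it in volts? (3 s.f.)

ρ = 2.78×10^-6 Ω·cm = 2.78×10^-8 Ω·m
A = m/(density·L) = 0.341/(2690×292) = 4.3413e-07 m²
R = ρL/A = (2.78×10^-8)(292)/(4.3413e-07) = 18.7 Ω
V = IR = 11.7 × 18.7 = 219 V

219 V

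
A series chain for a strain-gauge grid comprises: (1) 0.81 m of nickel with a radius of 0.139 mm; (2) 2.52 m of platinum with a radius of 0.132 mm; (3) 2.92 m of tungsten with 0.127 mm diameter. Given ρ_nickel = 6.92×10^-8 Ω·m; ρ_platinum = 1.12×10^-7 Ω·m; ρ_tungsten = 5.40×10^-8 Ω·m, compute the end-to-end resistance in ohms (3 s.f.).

Seg 1: A = πr² = π(1.3900e-04 m)² = 6.070e-08 m²
R_1 = (6.92×10^-8)(0.81)/(6.070e-08) = 0.9234 Ω
Seg 2: A = πr² = π(1.3200e-04 m)² = 5.474e-08 m²
R_2 = (1.12×10^-7)(2.52)/(5.474e-08) = 5.156 Ω
Seg 3: A = π(d/2)² = π(6.3500e-05 m)² = 1.267e-08 m²
R_3 = (5.40×10^-8)(2.92)/(1.267e-08) = 12.45 Ω
R_total = R_1 + R_2 + R_3 = 18.5 Ω

18.5 Ω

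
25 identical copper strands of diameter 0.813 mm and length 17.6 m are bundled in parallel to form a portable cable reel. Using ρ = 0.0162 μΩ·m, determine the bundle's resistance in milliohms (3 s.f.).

ρ = 0.0162 μΩ·m = 1.62×10^-8 Ω·m
A_strand = π(4.0650e-04 m)² = 5.191e-07 m²
R_strand = ρL/A = (1.62×10^-8)(17.6)/(5.191e-07) = 0.5492 Ω
R_total = R_strand/N = 0.5492/25 = 22.0 mΩ

22.0 mΩ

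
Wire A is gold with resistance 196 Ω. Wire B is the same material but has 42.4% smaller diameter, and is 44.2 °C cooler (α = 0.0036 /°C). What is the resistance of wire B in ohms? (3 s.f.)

R ∝ ρL/d² with ρ ∝ (1+αΔT), so R_B/R_A = (1 − 42.4/100)⁻² × (1 − 0.0036×44.2)
= 3.014 × 0.8409 = 2.534
R_B = 2.534 × 196 = 497 Ω

497 Ω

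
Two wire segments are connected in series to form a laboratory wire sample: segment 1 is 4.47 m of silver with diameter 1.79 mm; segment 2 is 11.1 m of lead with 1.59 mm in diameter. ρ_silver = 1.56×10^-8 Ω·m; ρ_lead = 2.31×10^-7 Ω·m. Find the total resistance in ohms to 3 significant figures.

1.32 Ω

Segment 1: A = π(d/2)² = π(8.9500e-04 m)² = 2.516e-06 m²
R₁ = ρL/A = (1.56×10^-8)(4.47)/(2.516e-06) = 0.02771 Ω
Segment 2: A = π(d/2)² = π(7.9500e-04 m)² = 1.986e-06 m²
R₂ = (2.31×10^-7)(11.1)/(1.986e-06) = 1.291 Ω
R = R₁ + R₂ = 1.32 Ω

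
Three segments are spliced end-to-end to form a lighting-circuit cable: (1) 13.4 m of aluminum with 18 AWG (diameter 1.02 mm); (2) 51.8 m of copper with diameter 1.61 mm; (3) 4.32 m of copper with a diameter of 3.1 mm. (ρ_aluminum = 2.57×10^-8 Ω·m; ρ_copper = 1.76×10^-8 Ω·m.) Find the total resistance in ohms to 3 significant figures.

Seg 1: A = π(1.02/2 mm)² = π(5.1000e-04 m)² = 8.171e-07 m²
R_1 = (2.57×10^-8)(13.4)/(8.171e-07) = 0.4215 Ω
Seg 2: A = π(d/2)² = π(8.0500e-04 m)² = 2.036e-06 m²
R_2 = (1.76×10^-8)(51.8)/(2.036e-06) = 0.4478 Ω
Seg 3: A = π(d/2)² = π(1.5500e-03 m)² = 7.548e-06 m²
R_3 = (1.76×10^-8)(4.32)/(7.548e-06) = 0.01007 Ω
R_total = R_1 + R_2 + R_3 = 0.879 Ω

0.879 Ω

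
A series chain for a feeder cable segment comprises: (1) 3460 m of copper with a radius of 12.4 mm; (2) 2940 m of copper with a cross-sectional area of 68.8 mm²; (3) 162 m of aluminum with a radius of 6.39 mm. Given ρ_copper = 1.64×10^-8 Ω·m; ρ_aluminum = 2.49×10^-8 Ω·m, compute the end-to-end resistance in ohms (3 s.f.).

Seg 1: A = πr² = π(1.2400e-02 m)² = 4.831e-04 m²
R_1 = (1.64×10^-8)(3460)/(4.831e-04) = 0.1175 Ω
Seg 2: A = 68.8 mm² = 6.880e-05 m²
R_2 = (1.64×10^-8)(2940)/(6.880e-05) = 0.7008 Ω
Seg 3: A = πr² = π(6.3900e-03 m)² = 1.283e-04 m²
R_3 = (2.49×10^-8)(162)/(1.283e-04) = 0.03145 Ω
R_total = R_1 + R_2 + R_3 = 0.850 Ω

0.850 Ω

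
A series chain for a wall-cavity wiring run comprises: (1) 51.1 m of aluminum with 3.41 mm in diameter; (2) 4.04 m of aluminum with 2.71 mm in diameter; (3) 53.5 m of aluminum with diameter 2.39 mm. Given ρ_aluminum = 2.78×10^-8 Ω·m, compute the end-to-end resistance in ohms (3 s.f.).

Seg 1: A = π(d/2)² = π(1.7050e-03 m)² = 9.133e-06 m²
R_1 = (2.78×10^-8)(51.1)/(9.133e-06) = 0.1555 Ω
Seg 2: A = π(d/2)² = π(1.3550e-03 m)² = 5.768e-06 m²
R_2 = (2.78×10^-8)(4.04)/(5.768e-06) = 0.01947 Ω
Seg 3: A = π(d/2)² = π(1.1950e-03 m)² = 4.486e-06 m²
R_3 = (2.78×10^-8)(53.5)/(4.486e-06) = 0.3315 Ω
R_total = R_1 + R_2 + R_3 = 0.507 Ω

0.507 Ω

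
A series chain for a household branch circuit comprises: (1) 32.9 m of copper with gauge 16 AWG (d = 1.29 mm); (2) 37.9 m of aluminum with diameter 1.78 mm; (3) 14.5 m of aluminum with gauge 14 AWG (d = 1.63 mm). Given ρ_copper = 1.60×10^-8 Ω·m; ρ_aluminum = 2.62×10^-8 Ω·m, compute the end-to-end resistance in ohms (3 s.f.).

0.984 Ω

Seg 1: A = π(1.29/2 mm)² = π(6.4500e-04 m)² = 1.307e-06 m²
R_1 = (1.60×10^-8)(32.9)/(1.307e-06) = 0.4028 Ω
Seg 2: A = π(d/2)² = π(8.9000e-04 m)² = 2.488e-06 m²
R_2 = (2.62×10^-8)(37.9)/(2.488e-06) = 0.399 Ω
Seg 3: A = π(1.63/2 mm)² = π(8.1500e-04 m)² = 2.087e-06 m²
R_3 = (2.62×10^-8)(14.5)/(2.087e-06) = 0.1821 Ω
R_total = R_1 + R_2 + R_3 = 0.984 Ω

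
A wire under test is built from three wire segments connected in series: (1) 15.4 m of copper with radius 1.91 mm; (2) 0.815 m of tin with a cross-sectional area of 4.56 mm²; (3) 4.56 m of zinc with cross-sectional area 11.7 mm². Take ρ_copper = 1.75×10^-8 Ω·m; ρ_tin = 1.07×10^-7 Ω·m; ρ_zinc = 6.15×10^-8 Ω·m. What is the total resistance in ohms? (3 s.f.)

0.0666 Ω

Seg 1: A = πr² = π(1.9100e-03 m)² = 1.146e-05 m²
R_1 = (1.75×10^-8)(15.4)/(1.146e-05) = 0.02351 Ω
Seg 2: A = 4.56 mm² = 4.560e-06 m²
R_2 = (1.07×10^-7)(0.815)/(4.560e-06) = 0.01912 Ω
Seg 3: A = 11.7 mm² = 1.170e-05 m²
R_3 = (6.15×10^-8)(4.56)/(1.170e-05) = 0.02397 Ω
R_total = R_1 + R_2 + R_3 = 0.0666 Ω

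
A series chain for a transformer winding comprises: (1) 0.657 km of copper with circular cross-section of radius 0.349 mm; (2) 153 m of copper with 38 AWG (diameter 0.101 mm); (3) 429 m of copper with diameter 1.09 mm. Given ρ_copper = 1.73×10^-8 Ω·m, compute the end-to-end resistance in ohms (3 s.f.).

Seg 1: A = πr² = π(3.4900e-04 m)² = 3.826e-07 m²
R_1 = (1.73×10^-8)(657)/(3.826e-07) = 29.7 Ω
Seg 2: A = π(0.101/2 mm)² = π(5.0500e-05 m)² = 8.012e-09 m²
R_2 = (1.73×10^-8)(153)/(8.012e-09) = 330.4 Ω
Seg 3: A = π(d/2)² = π(5.4500e-04 m)² = 9.331e-07 m²
R_3 = (1.73×10^-8)(429)/(9.331e-07) = 7.954 Ω
R_total = R_1 + R_2 + R_3 = 368 Ω

368 Ω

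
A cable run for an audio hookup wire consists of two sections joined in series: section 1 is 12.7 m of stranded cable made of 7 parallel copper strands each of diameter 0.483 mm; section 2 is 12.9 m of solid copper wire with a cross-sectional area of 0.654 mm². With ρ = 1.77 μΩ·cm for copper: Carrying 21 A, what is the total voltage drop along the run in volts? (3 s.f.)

ρ = 1.77 μΩ·cm = 1.77×10^-8 Ω·m
Section 1: A_strand = π(2.4150e-04)² = 1.832e-07 m²; R₁ = ρL/(N·A_s) = (1.77×10^-8)(12.7)/(7×1.832e-07) = 0.1753 Ω
Section 2: A = 0.654 mm² = 6.540e-07 m²
R₂ = (1.77×10^-8)(12.9)/(6.540e-07) = 0.3491 Ω
R = R₁ + R₂ = 0.5244 Ω
V = IR = 21 × 0.5244 = 11.0 V

11.0 V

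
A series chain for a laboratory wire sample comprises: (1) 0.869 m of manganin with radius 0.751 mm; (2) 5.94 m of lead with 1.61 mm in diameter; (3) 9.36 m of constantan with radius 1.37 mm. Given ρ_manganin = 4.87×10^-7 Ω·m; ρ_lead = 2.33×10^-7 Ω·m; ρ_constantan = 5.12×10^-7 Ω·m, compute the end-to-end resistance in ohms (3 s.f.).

1.73 Ω

Seg 1: A = πr² = π(7.5100e-04 m)² = 1.772e-06 m²
R_1 = (4.87×10^-7)(0.869)/(1.772e-06) = 0.2388 Ω
Seg 2: A = π(d/2)² = π(8.0500e-04 m)² = 2.036e-06 m²
R_2 = (2.33×10^-7)(5.94)/(2.036e-06) = 0.6798 Ω
Seg 3: A = πr² = π(1.3700e-03 m)² = 5.896e-06 m²
R_3 = (5.12×10^-7)(9.36)/(5.896e-06) = 0.8127 Ω
R_total = R_1 + R_2 + R_3 = 1.73 Ω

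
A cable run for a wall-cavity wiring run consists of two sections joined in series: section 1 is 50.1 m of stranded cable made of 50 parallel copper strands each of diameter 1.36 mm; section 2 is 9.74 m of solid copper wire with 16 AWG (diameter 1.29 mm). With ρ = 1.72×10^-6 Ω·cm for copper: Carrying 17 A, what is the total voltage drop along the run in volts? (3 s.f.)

2.38 V

ρ = 1.72×10^-6 Ω·cm = 1.72×10^-8 Ω·m
Section 1: A_strand = π(6.8000e-04)² = 1.453e-06 m²; R₁ = ρL/(N·A_s) = (1.72×10^-8)(50.1)/(50×1.453e-06) = 0.01186 Ω
Section 2: A = π(1.29/2 mm)² = π(6.4500e-04 m)² = 1.307e-06 m²
R₂ = (1.72×10^-8)(9.74)/(1.307e-06) = 0.1282 Ω
R = R₁ + R₂ = 0.14 Ω
V = IR = 17 × 0.14 = 2.38 V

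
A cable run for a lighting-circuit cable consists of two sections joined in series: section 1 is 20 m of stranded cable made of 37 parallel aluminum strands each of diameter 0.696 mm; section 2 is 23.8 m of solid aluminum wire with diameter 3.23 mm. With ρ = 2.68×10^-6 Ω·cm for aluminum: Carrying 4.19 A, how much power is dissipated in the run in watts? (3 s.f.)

ρ = 2.68×10^-6 Ω·cm = 2.68×10^-8 Ω·m
Section 1: A_strand = π(3.4800e-04)² = 3.805e-07 m²; R₁ = ρL/(N·A_s) = (2.68×10^-8)(20)/(37×3.805e-07) = 0.03808 Ω
Section 2: A = π(d/2)² = π(1.6150e-03 m)² = 8.194e-06 m²
R₂ = (2.68×10^-8)(23.8)/(8.194e-06) = 0.07784 Ω
R = R₁ + R₂ = 0.1159 Ω
P = I²R = (4.19)² × 0.1159 = 2.04 W

2.04 W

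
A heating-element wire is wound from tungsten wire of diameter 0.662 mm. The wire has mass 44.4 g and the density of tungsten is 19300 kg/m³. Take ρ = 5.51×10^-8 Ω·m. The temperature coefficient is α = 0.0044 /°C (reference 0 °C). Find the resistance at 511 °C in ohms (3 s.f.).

3.48 Ω

A = π(d/2)² = π(3.3100e-04 m)² = 3.4420e-07 m²
L = m/(density·A) = 0.0444/(19300×3.4420e-07) = 6.684 m
R = ρL/A = (5.51×10^-8)(6.684)/(3.4420e-07) = 1.07 Ω
R(511 °C) = 1.07 × (1 + 0.0044×511) = 3.48 Ω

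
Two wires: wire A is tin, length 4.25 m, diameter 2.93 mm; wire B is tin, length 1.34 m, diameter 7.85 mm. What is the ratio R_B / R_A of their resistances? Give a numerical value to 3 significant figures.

R ∝ ρL/d², so R_B/R_A = (L_B/L_A) × (d_A/d_B)²
= (1.34/4.25) × (2.93/7.85)² = 0.0439

0.0439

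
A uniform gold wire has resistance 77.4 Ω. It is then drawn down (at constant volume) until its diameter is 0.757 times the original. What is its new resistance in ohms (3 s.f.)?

Volume constant ⇒ L' = L/r² with r = 0.757. R' = ρL'/A' = ρ(L/r²)/(πr²d₀²/4) = R/r⁴.
R' = 3.045 × 77.4 = 236 Ω

236 Ω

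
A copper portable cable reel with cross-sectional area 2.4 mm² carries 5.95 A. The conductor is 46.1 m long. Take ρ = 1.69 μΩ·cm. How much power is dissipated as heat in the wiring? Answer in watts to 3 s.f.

ρ = 1.69 μΩ·cm = 1.69×10^-8 Ω·m
A = 2.4 mm² = 2.400e-06 m²
R = ρL/A = (1.69×10^-8)(46.1)/(2.400e-06) = 0.3246 Ω
P = I²R = (5.95)² × 0.3246 = 11.5 W

11.5 W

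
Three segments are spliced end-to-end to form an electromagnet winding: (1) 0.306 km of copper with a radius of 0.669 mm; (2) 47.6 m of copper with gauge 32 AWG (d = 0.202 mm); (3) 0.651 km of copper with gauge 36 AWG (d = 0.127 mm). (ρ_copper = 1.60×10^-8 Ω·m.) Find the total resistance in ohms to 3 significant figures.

Seg 1: A = πr² = π(6.6900e-04 m)² = 1.406e-06 m²
R_1 = (1.60×10^-8)(306)/(1.406e-06) = 3.482 Ω
Seg 2: A = π(0.202/2 mm)² = π(1.0100e-04 m)² = 3.205e-08 m²
R_2 = (1.60×10^-8)(47.6)/(3.205e-08) = 23.76 Ω
Seg 3: A = π(0.127/2 mm)² = π(6.3500e-05 m)² = 1.267e-08 m²
R_3 = (1.60×10^-8)(651)/(1.267e-08) = 822.2 Ω
R_total = R_1 + R_2 + R_3 = 849 Ω

849 Ω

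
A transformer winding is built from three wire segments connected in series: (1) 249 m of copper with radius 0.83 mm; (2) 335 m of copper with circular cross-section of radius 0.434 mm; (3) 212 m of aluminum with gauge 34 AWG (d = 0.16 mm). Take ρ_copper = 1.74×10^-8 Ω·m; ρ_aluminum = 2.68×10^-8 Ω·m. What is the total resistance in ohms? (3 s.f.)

Seg 1: A = πr² = π(8.3000e-04 m)² = 2.164e-06 m²
R_1 = (1.74×10^-8)(249)/(2.164e-06) = 2.002 Ω
Seg 2: A = πr² = π(4.3400e-04 m)² = 5.917e-07 m²
R_2 = (1.74×10^-8)(335)/(5.917e-07) = 9.851 Ω
Seg 3: A = π(0.16/2 mm)² = π(8.0000e-05 m)² = 2.011e-08 m²
R_3 = (2.68×10^-8)(212)/(2.011e-08) = 282.6 Ω
R_total = R_1 + R_2 + R_3 = 294 Ω

294 Ω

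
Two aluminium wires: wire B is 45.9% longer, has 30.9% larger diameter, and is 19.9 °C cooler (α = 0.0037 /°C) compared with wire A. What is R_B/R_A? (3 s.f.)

R ∝ ρL/d² with ρ ∝ (1+αΔT), so R_B/R_A = (1 + 45.9/100) × (1 + 30.9/100)⁻² × (1 − 0.0037×19.9)
= 1.459 × 0.5836 × 0.9264 = 0.789

0.789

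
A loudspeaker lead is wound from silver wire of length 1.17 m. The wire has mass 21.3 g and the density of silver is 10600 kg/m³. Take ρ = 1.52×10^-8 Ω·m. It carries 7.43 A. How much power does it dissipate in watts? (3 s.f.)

A = m/(density·L) = 0.0213/(10600×1.17) = 1.7175e-06 m²
R = ρL/A = (1.52×10^-8)(1.17)/(1.7175e-06) = 0.01035 Ω
P = I²R = (7.43)² × 0.01035 = 0.572 W

0.572 W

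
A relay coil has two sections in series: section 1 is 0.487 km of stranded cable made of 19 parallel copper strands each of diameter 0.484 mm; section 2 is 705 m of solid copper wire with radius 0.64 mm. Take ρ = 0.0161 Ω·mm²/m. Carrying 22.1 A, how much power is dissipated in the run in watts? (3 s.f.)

ρ = 0.0161 Ω·mm²/m = 1.61×10^-8 Ω·m
Section 1: A_strand = π(2.4200e-04)² = 1.840e-07 m²; R₁ = ρL/(N·A_s) = (1.61×10^-8)(487)/(19×1.840e-07) = 2.243 Ω
Section 2: A = πr² = π(6.4000e-04 m)² = 1.287e-06 m²
R₂ = (1.61×10^-8)(705)/(1.287e-06) = 8.821 Ω
R = R₁ + R₂ = 11.06 Ω
P = I²R = (22.1)² × 11.06 = 5400 W

5400 W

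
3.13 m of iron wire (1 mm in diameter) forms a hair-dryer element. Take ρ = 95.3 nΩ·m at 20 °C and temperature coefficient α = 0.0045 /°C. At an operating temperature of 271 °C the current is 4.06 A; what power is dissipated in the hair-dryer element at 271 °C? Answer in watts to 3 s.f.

ρ = 95.3 nΩ·m = 9.53×10^-8 Ω·m
A = π(d/2)² = π(5.0000e-04 m)² = 7.854e-07 m²
R₍20₎ = ρL/A = (9.53×10^-8)(3.13)/(7.854e-07) = 0.3798 Ω
R₍271₎ = R₍20₎(1 + αΔT) = 0.3798 × (1 + 0.0045×251) = 0.8088 Ω
P = I²R = (4.06)² × 0.8088 = 13.3 W

13.3 W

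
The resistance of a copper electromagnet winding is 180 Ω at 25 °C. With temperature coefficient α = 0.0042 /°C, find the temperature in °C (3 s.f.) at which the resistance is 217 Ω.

R = R₀(1 + α(T − T₀)) ⇒ T = T₀ + (R/R₀ − 1)/α
T = 25 + (217/180 − 1)/0.0042 = 25 + (0.2056)/0.0042 = 73.9 °C

73.9 °C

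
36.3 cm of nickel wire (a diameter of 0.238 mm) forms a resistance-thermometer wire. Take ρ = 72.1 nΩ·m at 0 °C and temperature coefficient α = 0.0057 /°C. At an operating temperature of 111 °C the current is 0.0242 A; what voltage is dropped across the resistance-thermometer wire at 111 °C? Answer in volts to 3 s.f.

0.0232 V

ρ = 72.1 nΩ·m = 7.21×10^-8 Ω·m
A = π(d/2)² = π(1.1900e-04 m)² = 4.449e-08 m²
R₍0₎ = ρL/A = (7.21×10^-8)(0.363)/(4.449e-08) = 0.5883 Ω
R₍111₎ = R₍0₎(1 + αΔT) = 0.5883 × (1 + 0.0057×111) = 0.9605 Ω
V = IR = 0.0242 × 0.9605 = 0.0232 V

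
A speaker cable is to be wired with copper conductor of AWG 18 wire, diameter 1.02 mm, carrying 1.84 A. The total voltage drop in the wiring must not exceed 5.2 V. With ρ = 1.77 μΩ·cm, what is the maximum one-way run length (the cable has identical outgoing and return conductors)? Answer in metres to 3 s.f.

ρ = 1.77 μΩ·cm = 1.77×10^-8 Ω·m
A = π(1.02/2 mm)² = π(5.1000e-04 m)² = 8.171e-07 m²
L_max = V_max·A/(2·ρI) = (5.2)(8.171e-07)/(2×1.77×10^-8×1.84) = 65.2 m

65.2 m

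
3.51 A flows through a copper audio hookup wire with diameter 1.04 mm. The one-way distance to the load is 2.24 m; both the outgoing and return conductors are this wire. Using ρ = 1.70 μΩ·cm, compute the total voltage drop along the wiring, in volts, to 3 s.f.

ρ = 1.70 μΩ·cm = 1.70×10^-8 Ω·m
A = π(d/2)² = π(5.2000e-04 m)² = 8.495e-07 m²
Total conductor length (both ways) L = 2 × 2.24 = 4.48 m
R = ρL/A = (1.70×10^-8)(4.48)/(8.495e-07) = 0.08965 Ω
V = IR = 3.51 × 0.08965 = 0.315 V

0.315 V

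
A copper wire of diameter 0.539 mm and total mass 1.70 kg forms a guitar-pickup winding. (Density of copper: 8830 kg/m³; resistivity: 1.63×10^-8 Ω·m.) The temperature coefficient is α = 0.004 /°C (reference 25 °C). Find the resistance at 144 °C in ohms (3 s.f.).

A = π(d/2)² = π(2.6950e-04 m)² = 2.2817e-07 m²
L = m/(density·A) = 1.7/(8830×2.2817e-07) = 843.8 m
R = ρL/A = (1.63×10^-8)(843.8)/(2.2817e-07) = 60.28 Ω
R(144 °C) = 60.28 × (1 + 0.004×119) = 89.0 Ω

89.0 Ω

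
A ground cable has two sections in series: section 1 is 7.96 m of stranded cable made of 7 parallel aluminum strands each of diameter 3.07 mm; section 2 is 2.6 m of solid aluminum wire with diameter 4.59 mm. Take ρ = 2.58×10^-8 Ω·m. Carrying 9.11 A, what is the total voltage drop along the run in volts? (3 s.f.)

Section 1: A_strand = π(1.5350e-03)² = 7.402e-06 m²; R₁ = ρL/(N·A_s) = (2.58×10^-8)(7.96)/(7×7.402e-06) = 0.003963 Ω
Section 2: A = π(d/2)² = π(2.2950e-03 m)² = 1.655e-05 m²
R₂ = (2.58×10^-8)(2.6)/(1.655e-05) = 0.004054 Ω
R = R₁ + R₂ = 0.008017 Ω
V = IR = 9.11 × 0.008017 = 0.0730 V

0.0730 V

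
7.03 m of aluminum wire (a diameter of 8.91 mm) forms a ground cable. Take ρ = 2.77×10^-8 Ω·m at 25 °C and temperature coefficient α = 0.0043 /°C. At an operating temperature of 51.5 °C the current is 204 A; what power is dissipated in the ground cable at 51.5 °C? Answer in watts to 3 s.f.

145 W

A = π(d/2)² = π(4.4550e-03 m)² = 6.235e-05 m²
R₍25₎ = ρL/A = (2.77×10^-8)(7.03)/(6.235e-05) = 0.003123 Ω
R₍51.5₎ = R₍25₎(1 + αΔT) = 0.003123 × (1 + 0.0043×26.5) = 0.003479 Ω
P = I²R = (204)² × 0.003479 = 145 W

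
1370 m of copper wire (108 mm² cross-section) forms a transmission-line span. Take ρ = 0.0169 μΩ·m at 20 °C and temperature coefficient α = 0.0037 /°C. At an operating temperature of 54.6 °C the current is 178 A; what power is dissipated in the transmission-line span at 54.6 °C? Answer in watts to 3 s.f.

7660 W

ρ = 0.0169 μΩ·m = 1.69×10^-8 Ω·m
A = 108 mm² = 1.080e-04 m²
R₍20₎ = ρL/A = (1.69×10^-8)(1370)/(1.080e-04) = 0.2144 Ω
R₍54.6₎ = R₍20₎(1 + αΔT) = 0.2144 × (1 + 0.0037×34.6) = 0.2418 Ω
P = I²R = (178)² × 0.2418 = 7660 W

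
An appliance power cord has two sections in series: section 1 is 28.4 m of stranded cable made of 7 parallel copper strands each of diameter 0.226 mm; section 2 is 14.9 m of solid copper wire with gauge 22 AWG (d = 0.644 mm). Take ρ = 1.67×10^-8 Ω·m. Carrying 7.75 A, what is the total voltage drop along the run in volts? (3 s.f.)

Section 1: A_strand = π(1.1300e-04)² = 4.011e-08 m²; R₁ = ρL/(N·A_s) = (1.67×10^-8)(28.4)/(7×4.011e-08) = 1.689 Ω
Section 2: A = π(0.644/2 mm)² = π(3.2200e-04 m)² = 3.257e-07 m²
R₂ = (1.67×10^-8)(14.9)/(3.257e-07) = 0.7639 Ω
R = R₁ + R₂ = 2.453 Ω
V = IR = 7.75 × 2.453 = 19.0 V

19.0 V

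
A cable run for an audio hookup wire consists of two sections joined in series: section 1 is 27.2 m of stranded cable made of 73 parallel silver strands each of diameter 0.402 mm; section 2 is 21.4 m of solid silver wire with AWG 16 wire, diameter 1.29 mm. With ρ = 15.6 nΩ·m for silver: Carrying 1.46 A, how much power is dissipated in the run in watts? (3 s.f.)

ρ = 15.6 nΩ·m = 1.56×10^-8 Ω·m
Section 1: A_strand = π(2.0100e-04)² = 1.269e-07 m²; R₁ = ρL/(N·A_s) = (1.56×10^-8)(27.2)/(73×1.269e-07) = 0.0458 Ω
Section 2: A = π(1.29/2 mm)² = π(6.4500e-04 m)² = 1.307e-06 m²
R₂ = (1.56×10^-8)(21.4)/(1.307e-06) = 0.2554 Ω
R = R₁ + R₂ = 0.3012 Ω
P = I²R = (1.46)² × 0.3012 = 0.642 W

0.642 W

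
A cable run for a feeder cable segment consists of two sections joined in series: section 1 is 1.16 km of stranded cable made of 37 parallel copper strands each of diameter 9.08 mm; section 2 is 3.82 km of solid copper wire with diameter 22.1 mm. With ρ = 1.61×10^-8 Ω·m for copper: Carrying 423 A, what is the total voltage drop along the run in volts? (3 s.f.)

Section 1: A_strand = π(4.5400e-03)² = 6.475e-05 m²; R₁ = ρL/(N·A_s) = (1.61×10^-8)(1160)/(37×6.475e-05) = 0.007795 Ω
Section 2: A = π(d/2)² = π(1.1050e-02 m)² = 3.836e-04 m²
R₂ = (1.61×10^-8)(3820)/(3.836e-04) = 0.1603 Ω
R = R₁ + R₂ = 0.1681 Ω
V = IR = 423 × 0.1681 = 71.1 V

71.1 V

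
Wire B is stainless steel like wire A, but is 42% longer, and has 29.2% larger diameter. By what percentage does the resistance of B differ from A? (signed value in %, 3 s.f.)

R ∝ L/d², so R_B/R_A = (1 + 42/100) × (1 + 29.2/100)⁻²
= 1.42 × 0.5991 = 0.8507
(R_B − R_A)/R_A = 0.8507 − 1 = -14.9%

-14.9%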